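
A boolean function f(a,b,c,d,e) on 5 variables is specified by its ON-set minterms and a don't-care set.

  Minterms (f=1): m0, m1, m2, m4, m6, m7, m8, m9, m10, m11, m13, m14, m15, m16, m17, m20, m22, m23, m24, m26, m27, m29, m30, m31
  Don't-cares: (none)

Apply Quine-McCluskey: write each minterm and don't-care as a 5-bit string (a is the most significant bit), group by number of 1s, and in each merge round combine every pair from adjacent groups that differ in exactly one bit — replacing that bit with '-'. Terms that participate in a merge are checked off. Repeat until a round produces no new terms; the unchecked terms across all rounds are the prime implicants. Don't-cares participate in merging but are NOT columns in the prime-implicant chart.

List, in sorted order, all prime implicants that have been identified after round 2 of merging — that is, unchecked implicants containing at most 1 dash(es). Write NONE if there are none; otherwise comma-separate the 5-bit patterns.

NONE

Round 0: 00000✓ 00001✓ 00010✓ 00100✓ 00110✓ 00111✓ 01000✓ 01001✓ 01010✓ 01011✓ 01101✓ 01110✓ 01111✓ 10000✓ 10001✓ 10100✓ 10110✓ 10111✓ 11000✓ 11010✓ 11011✓ 11101✓ 11110✓ 11111✓
Round 1: -0000✓ -0001✓ -0100✓ -0110✓ -0111✓ -1000✓ -1010✓ -1011✓ -1101✓ -1110✓ -1111✓ 0-000✓ 0-001✓ 0-010✓ 0-110✓ 0-111✓ 00-00✓ 00-10✓ 000-0✓ 0000-✓ 001-0✓ 0011-✓ 01-01✓ 01-10✓ 01-11✓ 010-0✓ 010-1✓ 0100-✓ 0101-✓ 011-1✓ 0111-✓ 1-000✓ 1-110✓ 1-111✓ 10-00✓ 1000-✓ 101-0✓ 1011-✓ 11-10✓ 11-11✓ 110-0✓ 1101-✓ 111-1✓ 1111-✓
Round 2: --000 --110✓ --111✓ -0-00 -000- -01-0 -011-✓ -1-10✓ -1-11✓ -10-0 -101-✓ -11-1 -111-✓ 0--10 0-0-0 0-00- 0-11-✓ 00--0 01--1 01-1-✓ 010-- 1-11-✓ 11-1-✓
Round 3: --11- -1-1-
PIs = {--000, --11-, -0-00, -000-, -01-0, -1-1-, -10-0, -11-1, 0--10, 0-0-0, 0-00-, 00--0, 01--1, 010--}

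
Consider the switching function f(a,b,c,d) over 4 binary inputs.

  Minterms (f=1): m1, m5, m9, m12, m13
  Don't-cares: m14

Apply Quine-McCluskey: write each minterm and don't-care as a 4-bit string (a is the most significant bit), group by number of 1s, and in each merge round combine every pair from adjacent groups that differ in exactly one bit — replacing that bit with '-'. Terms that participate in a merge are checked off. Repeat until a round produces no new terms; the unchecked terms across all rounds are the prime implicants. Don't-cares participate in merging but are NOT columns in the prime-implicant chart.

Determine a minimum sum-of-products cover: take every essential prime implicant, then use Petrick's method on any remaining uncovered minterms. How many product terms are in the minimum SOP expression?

size-2^0 implicants → 0001(✓)  0101(✓)  1001(✓)  1100(✓)  1101(✓)  1110(✓)
size-2^1 implicants → -001(✓)  -101(✓)  0-01(✓)  1-01(✓)  11-0  110-
size-2^2 implicants → --01
Unchecked terms (primes): --01, 11-0, 110-
Minterm coverage:
  m1 ⊆ --01 [E]
  m5 ⊆ --01 [E]
  m9 ⊆ --01 [E]
  m12 ⊆ 11-0,110-
  m13 ⊆ --01,110-
E = {--01}
Petrick residual → 11-0
Cover = c'd + abd'  |cover|=2

2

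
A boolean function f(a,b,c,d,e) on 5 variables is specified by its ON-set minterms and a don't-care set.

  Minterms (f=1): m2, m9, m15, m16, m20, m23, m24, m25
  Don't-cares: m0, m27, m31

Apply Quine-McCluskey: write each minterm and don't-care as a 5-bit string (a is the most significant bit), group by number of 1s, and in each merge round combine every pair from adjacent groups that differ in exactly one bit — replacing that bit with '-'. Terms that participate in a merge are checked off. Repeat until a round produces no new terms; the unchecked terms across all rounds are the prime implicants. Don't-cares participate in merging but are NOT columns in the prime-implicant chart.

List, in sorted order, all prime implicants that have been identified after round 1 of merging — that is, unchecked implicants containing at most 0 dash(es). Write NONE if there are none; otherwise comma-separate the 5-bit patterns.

size-2^0 implicants → 00000(✓)  00010(✓)  01001(✓)  01111(✓)  10000(✓)  10100(✓)  10111(✓)  11000(✓)  11001(✓)  11011(✓)  11111(✓)
size-2^1 implicants → -0000  -1001  -1111  000-0  1-000  1-111  10-00  11-11  110-1  1100-
Unchecked terms (primes): -0000, -1001, -1111, 000-0, 1-000, 1-111, 10-00, 11-11, 110-1, 1100-

NONE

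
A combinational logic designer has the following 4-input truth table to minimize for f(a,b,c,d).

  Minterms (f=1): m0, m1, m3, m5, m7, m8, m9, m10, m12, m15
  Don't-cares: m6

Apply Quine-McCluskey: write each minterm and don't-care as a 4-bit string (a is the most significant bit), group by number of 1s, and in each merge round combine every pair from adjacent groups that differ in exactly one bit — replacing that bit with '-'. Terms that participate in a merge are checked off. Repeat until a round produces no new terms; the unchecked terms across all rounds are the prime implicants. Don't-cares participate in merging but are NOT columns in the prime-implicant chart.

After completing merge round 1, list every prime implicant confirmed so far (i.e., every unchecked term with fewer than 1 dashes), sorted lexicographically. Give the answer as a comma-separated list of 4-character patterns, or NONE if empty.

NONE

size-2^0 implicants → 0000(✓)  0001(✓)  0011(✓)  0101(✓)  0110(✓)  0111(✓)  1000(✓)  1001(✓)  1010(✓)  1100(✓)  1111(✓)
size-2^1 implicants → -000(✓)  -001(✓)  -111  0-01(✓)  0-11(✓)  00-1(✓)  000-(✓)  01-1(✓)  011-  1-00  10-0  100-(✓)
size-2^2 implicants → -00-  0--1
Unchecked terms (primes): -00-, -111, 0--1, 011-, 1-00, 10-0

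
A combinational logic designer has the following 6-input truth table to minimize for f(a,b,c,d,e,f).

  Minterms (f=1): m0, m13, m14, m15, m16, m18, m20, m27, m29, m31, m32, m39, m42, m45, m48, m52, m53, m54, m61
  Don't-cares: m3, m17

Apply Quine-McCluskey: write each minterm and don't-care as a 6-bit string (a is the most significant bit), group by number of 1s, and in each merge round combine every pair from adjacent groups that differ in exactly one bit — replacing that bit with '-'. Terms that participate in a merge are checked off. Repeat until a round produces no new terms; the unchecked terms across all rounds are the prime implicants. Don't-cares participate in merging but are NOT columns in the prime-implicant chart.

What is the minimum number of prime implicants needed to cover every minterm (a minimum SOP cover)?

size-2^0 implicants → 000000(✓)  000011  001101(✓)  001110(✓)  001111(✓)  010000(✓)  010001(✓)  010010(✓)  010100(✓)  011011(✓)  011101(✓)  011111(✓)  100000(✓)  100111  101010  101101(✓)  110000(✓)  110100(✓)  110101(✓)  110110(✓)  111101(✓)
size-2^1 implicants → -00000(✓)  -01101(✓)  -10000(✓)  -10100(✓)  -11101(✓)  0-0000(✓)  0-1101(✓)  0-1111(✓)  0011-1(✓)  00111-  010-00(✓)  0100-0  01000-  011-11  0111-1(✓)  1-0000(✓)  1-1101(✓)  11-101  110-00(✓)  1101-0  11010-
size-2^2 implicants → --0000  --1101  -10-00  0-11-1
Unchecked terms (primes): --0000, --1101, -10-00, 0-11-1, 000011, 00111-, 0100-0, 01000-, 011-11, 100111, 101010, 11-101, 1101-0, 11010-
Minterm coverage:
  m0 ⊆ --0000 [E]
  m13 ⊆ --1101,0-11-1
  m14 ⊆ 00111- [E]
  m15 ⊆ 0-11-1,00111-
  m16 ⊆ --0000,-10-00,0100-0,01000-
  m18 ⊆ 0100-0 [E]
  m20 ⊆ -10-00 [E]
  m27 ⊆ 011-11 [E]
  m29 ⊆ --1101,0-11-1
  m31 ⊆ 0-11-1,011-11
  m32 ⊆ --0000 [E]
  m39 ⊆ 100111 [E]
  m42 ⊆ 101010 [E]
  m45 ⊆ --1101 [E]
  m48 ⊆ --0000,-10-00
  m52 ⊆ -10-00,1101-0,11010-
  m53 ⊆ 11-101,11010-
  m54 ⊆ 1101-0 [E]
  m61 ⊆ --1101,11-101
E = {--0000, --1101, -10-00, 00111-, 0100-0, 011-11, 100111, 101010, 1101-0}
Petrick residual → 11-101
Cover = c'd'e'f' + cde'f + bc'e'f' + a'b'cde + a'bc'd'f' + a'bcef + ab'c'def + ab'cd'ef' + abde'f + abc'df'  |cover|=10

10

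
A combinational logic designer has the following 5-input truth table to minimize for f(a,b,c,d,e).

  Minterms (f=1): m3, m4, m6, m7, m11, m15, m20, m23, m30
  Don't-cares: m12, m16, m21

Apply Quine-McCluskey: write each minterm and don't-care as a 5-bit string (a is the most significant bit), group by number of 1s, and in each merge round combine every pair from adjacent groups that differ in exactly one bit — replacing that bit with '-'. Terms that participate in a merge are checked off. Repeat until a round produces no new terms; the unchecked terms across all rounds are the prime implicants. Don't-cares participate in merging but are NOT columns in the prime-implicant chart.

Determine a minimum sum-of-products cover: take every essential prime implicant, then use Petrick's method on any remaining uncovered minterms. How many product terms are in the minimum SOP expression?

5

Round 0: 00011✓ 00100✓ 00110✓ 00111✓ 01011✓ 01100✓ 01111✓ 10000✓ 10100✓ 10101✓ 10111✓ 11110
Round 1: -0100 -0111 0-011✓ 0-100 0-111✓ 00-11✓ 001-0 0011- 01-11✓ 10-00 101-1 1010-
Round 2: 0--11
PIs = {-0100, -0111, 0--11, 0-100, 001-0, 0011-, 10-00, 101-1, 1010-, 11110}
Coverage chart:
  m3: 0--11 ←essential
  m4: -0100,0-100,001-0
  m6: 001-0,0011-
  m7: -0111,0--11,0011-
  m11: 0--11 ←essential
  m15: 0--11 ←essential
  m20: -0100,10-00,1010-
  m23: -0111,101-1
  m30: 11110 ←essential
Essential: 0--11, 11110
Petrick residual → -0100, -0111, 001-0
Min cover (5 terms): b'cd'e' + b'cde + a'de + a'b'ce' + abcde'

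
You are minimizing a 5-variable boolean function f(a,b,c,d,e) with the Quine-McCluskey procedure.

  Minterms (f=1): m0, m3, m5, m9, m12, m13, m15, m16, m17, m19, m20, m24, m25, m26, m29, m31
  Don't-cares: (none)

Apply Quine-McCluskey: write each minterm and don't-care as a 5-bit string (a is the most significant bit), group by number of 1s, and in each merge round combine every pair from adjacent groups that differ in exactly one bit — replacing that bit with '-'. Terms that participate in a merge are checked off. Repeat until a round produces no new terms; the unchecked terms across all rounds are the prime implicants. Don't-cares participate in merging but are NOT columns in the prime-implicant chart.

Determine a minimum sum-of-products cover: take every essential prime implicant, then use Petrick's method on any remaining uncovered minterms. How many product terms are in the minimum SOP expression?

[col 0] 00000*, 00011*, 00101*, 01001*, 01100*, 01101*, 01111*, 10000*, 10001*, 10011*, 10100*, 11000*, 11001*, 11010*, 11101*, 11111*
[col 1] -0000, -0011, -1001*, -1101*, -1111*, 0-101, 01-01*, 011-1*, 0110-, 1-000*, 1-001*, 10-00, 100-1, 1000-*, 11-01*, 110-0, 1100-*, 111-1*
[col 2] -1-01, -11-1, 1-00-
Prime implicants: -0000, -0011, -1-01, -11-1, 0-101, 0110-, 1-00-, 10-00, 100-1, 110-0
PI chart (minterm → PIs covering it):
  0 | -0000  (sole → essential)
  3 | -0011  (sole → essential)
  5 | 0-101  (sole → essential)
  9 | -1-01  (sole → essential)
  12 | 0110-  (sole → essential)
  13 | -1-01,-11-1,0-101,0110-
  15 | -11-1  (sole → essential)
  16 | -0000,1-00-,10-00
  17 | 1-00-,100-1
  19 | -0011,100-1
  20 | 10-00  (sole → essential)
  24 | 1-00-,110-0
  25 | -1-01,1-00-
  26 | 110-0  (sole → essential)
  29 | -1-01,-11-1
  31 | -11-1  (sole → essential)
Essential prime implicants: -0000, -0011, -1-01, -11-1, 0-101, 0110-, 10-00, 110-0
Petrick residual → 1-00-
Minimum SOP uses 9 PIs: b'c'd'e' + b'c'de + bd'e + bce + a'cd'e + a'bcd' + ac'd' + ab'd'e' + abc'e'

9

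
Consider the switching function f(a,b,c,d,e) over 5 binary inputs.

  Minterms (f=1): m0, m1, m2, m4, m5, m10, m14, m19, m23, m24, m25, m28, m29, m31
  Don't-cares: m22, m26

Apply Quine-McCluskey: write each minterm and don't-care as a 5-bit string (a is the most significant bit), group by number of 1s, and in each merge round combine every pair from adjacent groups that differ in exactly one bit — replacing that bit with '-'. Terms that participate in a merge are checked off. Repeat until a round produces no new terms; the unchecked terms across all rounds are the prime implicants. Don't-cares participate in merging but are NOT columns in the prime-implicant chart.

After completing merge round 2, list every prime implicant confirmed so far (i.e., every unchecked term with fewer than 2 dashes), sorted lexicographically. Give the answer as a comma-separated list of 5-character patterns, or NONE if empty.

size-2^0 implicants → 00000(✓)  00001(✓)  00010(✓)  00100(✓)  00101(✓)  01010(✓)  01110(✓)  10011(✓)  10110(✓)  10111(✓)  11000(✓)  11001(✓)  11010(✓)  11100(✓)  11101(✓)  11111(✓)
size-2^1 implicants → -1010  0-010  00-00(✓)  00-01(✓)  000-0  0000-(✓)  0010-(✓)  01-10  1-111  10-11  1011-  11-00(✓)  11-01(✓)  110-0  1100-(✓)  111-1  1110-(✓)
size-2^2 implicants → 00-0-  11-0-
Unchecked terms (primes): -1010, 0-010, 00-0-, 000-0, 01-10, 1-111, 10-11, 1011-, 11-0-, 110-0, 111-1

-1010, 0-010, 000-0, 01-10, 1-111, 10-11, 1011-, 110-0, 111-1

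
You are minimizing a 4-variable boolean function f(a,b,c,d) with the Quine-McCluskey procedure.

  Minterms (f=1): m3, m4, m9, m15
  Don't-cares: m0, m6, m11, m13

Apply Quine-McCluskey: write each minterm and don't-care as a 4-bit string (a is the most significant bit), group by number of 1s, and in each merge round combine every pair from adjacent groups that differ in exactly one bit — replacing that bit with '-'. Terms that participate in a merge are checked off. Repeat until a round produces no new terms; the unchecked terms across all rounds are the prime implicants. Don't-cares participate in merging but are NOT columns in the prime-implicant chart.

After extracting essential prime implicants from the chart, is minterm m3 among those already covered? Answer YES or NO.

Round 0: 0000✓ 0011✓ 0100✓ 0110✓ 1001✓ 1011✓ 1101✓ 1111✓
Round 1: -011 0-00 01-0 1-01✓ 1-11✓ 10-1✓ 11-1✓
Round 2: 1--1
PIs = {-011, 0-00, 01-0, 1--1}
Coverage chart:
  m3: -011 ←essential
  m4: 0-00,01-0
  m9: 1--1 ←essential
  m15: 1--1 ←essential
Essential: -011, 1--1

YES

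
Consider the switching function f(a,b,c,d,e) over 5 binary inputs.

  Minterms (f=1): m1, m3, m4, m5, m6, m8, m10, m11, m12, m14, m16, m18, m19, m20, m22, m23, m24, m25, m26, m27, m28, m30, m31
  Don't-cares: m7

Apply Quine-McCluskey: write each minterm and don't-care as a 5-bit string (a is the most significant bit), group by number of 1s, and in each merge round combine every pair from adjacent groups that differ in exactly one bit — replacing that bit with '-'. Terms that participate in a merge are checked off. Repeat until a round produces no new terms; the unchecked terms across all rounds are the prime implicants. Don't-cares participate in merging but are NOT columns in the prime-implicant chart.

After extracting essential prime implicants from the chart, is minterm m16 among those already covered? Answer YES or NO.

YES

Round 0: 00001✓ 00011✓ 00100✓ 00101✓ 00110✓ 00111✓ 01000✓ 01010✓ 01011✓ 01100✓ 01110✓ 10000✓ 10010✓ 10011✓ 10100✓ 10110✓ 10111✓ 11000✓ 11001✓ 11010✓ 11011✓ 11100✓ 11110✓ 11111✓
Round 1: -0011✓ -0100✓ -0110✓ -0111✓ -1000✓ -1010✓ -1011✓ -1100✓ -1110✓ 0-011✓ 0-100✓ 0-110✓ 00-01✓ 00-11✓ 000-1✓ 001-0✓ 001-1✓ 0010-✓ 0011-✓ 01-00✓ 01-10✓ 010-0✓ 0101-✓ 011-0✓ 1-000✓ 1-010✓ 1-011✓ 1-100✓ 1-110✓ 1-111✓ 10-00✓ 10-10✓ 10-11✓ 100-0✓ 1001-✓ 101-0✓ 1011-✓ 11-00✓ 11-10✓ 11-11✓ 110-0✓ 110-1✓ 1100-✓ 1101-✓ 111-0✓ 1111-✓
Round 2: --011 --100✓ --110✓ -0-11 -01-0✓ -011- -1-00✓ -1-10✓ -10-0✓ -101- -11-0✓ 0-1-0✓ 00--1 001-- 01--0✓ 1--00✓ 1--10✓ 1--11✓ 1-0-0✓ 1-01-✓ 1-1-0✓ 1-11-✓ 10--0✓ 10-1-✓ 11--0✓ 11-1-✓ 110--
Round 3: --1-0 -1--0 1---0 1--1-
PIs = {--011, --1-0, -0-11, -011-, -1--0, -101-, 00--1, 001--, 1---0, 1--1-, 110--}
Coverage chart:
  m1: 00--1 ←essential
  m3: --011,-0-11,00--1
  m4: --1-0,001--
  m5: 00--1,001--
  m6: --1-0,-011-,001--
  m8: -1--0 ←essential
  m10: -1--0,-101-
  m11: --011,-101-
  m12: --1-0,-1--0
  m14: --1-0,-1--0
  m16: 1---0 ←essential
  m18: 1---0,1--1-
  m19: --011,-0-11,1--1-
  m20: --1-0,1---0
  m22: --1-0,-011-,1---0,1--1-
  m23: -0-11,-011-,1--1-
  m24: -1--0,1---0,110--
  m25: 110-- ←essential
  m26: -1--0,-101-,1---0,1--1-,110--
  m27: --011,-101-,1--1-,110--
  m28: --1-0,-1--0,1---0
  m30: --1-0,-1--0,1---0,1--1-
  m31: 1--1- ←essential
Essential: -1--0, 00--1, 1---0, 1--1-, 110--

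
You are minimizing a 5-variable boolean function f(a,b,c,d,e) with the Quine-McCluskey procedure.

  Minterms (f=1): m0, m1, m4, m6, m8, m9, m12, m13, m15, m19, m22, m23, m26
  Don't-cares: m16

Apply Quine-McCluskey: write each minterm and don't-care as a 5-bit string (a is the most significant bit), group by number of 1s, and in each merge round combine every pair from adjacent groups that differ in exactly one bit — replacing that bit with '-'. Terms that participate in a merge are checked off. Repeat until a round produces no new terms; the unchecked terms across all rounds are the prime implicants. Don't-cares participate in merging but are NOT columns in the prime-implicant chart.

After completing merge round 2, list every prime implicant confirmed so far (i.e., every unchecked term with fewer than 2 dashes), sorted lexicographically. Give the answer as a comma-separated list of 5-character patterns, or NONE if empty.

Round 0: 00000✓ 00001✓ 00100✓ 00110✓ 01000✓ 01001✓ 01100✓ 01101✓ 01111✓ 10000✓ 10011✓ 10110✓ 10111✓ 11010
Round 1: -0000 -0110 0-000✓ 0-001✓ 0-100✓ 00-00✓ 0000-✓ 001-0 01-00✓ 01-01✓ 0100-✓ 011-1 0110-✓ 10-11 1011-
Round 2: 0--00 0-00- 01-0-
PIs = {-0000, -0110, 0--00, 0-00-, 001-0, 01-0-, 011-1, 10-11, 1011-, 11010}

-0000, -0110, 001-0, 011-1, 10-11, 1011-, 11010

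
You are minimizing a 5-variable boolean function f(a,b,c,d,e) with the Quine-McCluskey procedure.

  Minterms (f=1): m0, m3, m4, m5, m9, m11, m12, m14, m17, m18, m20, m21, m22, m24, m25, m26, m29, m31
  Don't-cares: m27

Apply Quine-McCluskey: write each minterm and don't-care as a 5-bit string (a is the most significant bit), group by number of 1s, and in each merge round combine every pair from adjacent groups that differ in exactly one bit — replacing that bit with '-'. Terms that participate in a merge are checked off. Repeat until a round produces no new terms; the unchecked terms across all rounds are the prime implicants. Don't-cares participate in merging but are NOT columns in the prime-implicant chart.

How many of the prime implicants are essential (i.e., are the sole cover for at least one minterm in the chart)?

8

size-2^0 implicants → 00000(✓)  00011(✓)  00100(✓)  00101(✓)  01001(✓)  01011(✓)  01100(✓)  01110(✓)  10001(✓)  10010(✓)  10100(✓)  10101(✓)  10110(✓)  11000(✓)  11001(✓)  11010(✓)  11011(✓)  11101(✓)  11111(✓)
size-2^1 implicants → -0100(✓)  -0101(✓)  -1001(✓)  -1011(✓)  0-011  0-100  00-00  0010-(✓)  010-1(✓)  011-0  1-001(✓)  1-010  1-101(✓)  10-01(✓)  10-10  101-0  1010-(✓)  11-01(✓)  11-11(✓)  110-0(✓)  110-1(✓)  1100-(✓)  1101-(✓)  111-1(✓)
size-2^2 implicants → -010-  -10-1  1--01  11--1  110--
Unchecked terms (primes): -010-, -10-1, 0-011, 0-100, 00-00, 011-0, 1--01, 1-010, 10-10, 101-0, 11--1, 110--
Minterm coverage:
  m0 ⊆ 00-00 [E]
  m3 ⊆ 0-011 [E]
  m4 ⊆ -010-,0-100,00-00
  m5 ⊆ -010- [E]
  m9 ⊆ -10-1 [E]
  m11 ⊆ -10-1,0-011
  m12 ⊆ 0-100,011-0
  m14 ⊆ 011-0 [E]
  m17 ⊆ 1--01 [E]
  m18 ⊆ 1-010,10-10
  m20 ⊆ -010-,101-0
  m21 ⊆ -010-,1--01
  m22 ⊆ 10-10,101-0
  m24 ⊆ 110-- [E]
  m25 ⊆ -10-1,1--01,11--1,110--
  m26 ⊆ 1-010,110--
  m29 ⊆ 1--01,11--1
  m31 ⊆ 11--1 [E]
E = {-010-, -10-1, 0-011, 00-00, 011-0, 1--01, 11--1, 110--}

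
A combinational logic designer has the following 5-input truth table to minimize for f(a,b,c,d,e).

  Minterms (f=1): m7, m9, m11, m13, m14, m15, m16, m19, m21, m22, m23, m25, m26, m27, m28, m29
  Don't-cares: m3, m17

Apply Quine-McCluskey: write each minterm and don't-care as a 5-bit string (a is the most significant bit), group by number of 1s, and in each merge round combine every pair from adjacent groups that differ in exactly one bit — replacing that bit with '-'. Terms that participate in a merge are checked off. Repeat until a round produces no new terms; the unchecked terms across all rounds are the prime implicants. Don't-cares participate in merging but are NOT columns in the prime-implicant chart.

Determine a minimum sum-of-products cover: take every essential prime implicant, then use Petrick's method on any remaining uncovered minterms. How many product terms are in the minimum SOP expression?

8

Round 0: 00011✓ 00111✓ 01001✓ 01011✓ 01101✓ 01110✓ 01111✓ 10000✓ 10001✓ 10011✓ 10101✓ 10110✓ 10111✓ 11001✓ 11010✓ 11011✓ 11100✓ 11101✓
Round 1: -0011✓ -0111✓ -1001✓ -1011✓ -1101✓ 0-011✓ 0-111✓ 00-11✓ 01-01✓ 01-11✓ 010-1✓ 011-1✓ 0111- 1-001✓ 1-011✓ 1-101✓ 10-01✓ 10-11✓ 100-1✓ 1000- 101-1✓ 1011- 11-01✓ 110-1✓ 1101- 1110-
Round 2: --011 -0-11 -1-01 -10-1 0--11 01--1 1--01 1-0-1 10--1
PIs = {--011, -0-11, -1-01, -10-1, 0--11, 01--1, 0111-, 1--01, 1-0-1, 10--1, 1000-, 1011-, 1101-, 1110-}
Coverage chart:
  m7: -0-11,0--11
  m9: -1-01,-10-1,01--1
  m11: --011,-10-1,0--11,01--1
  m13: -1-01,01--1
  m14: 0111- ←essential
  m15: 0--11,01--1,0111-
  m16: 1000- ←essential
  m19: --011,-0-11,1-0-1,10--1
  m21: 1--01,10--1
  m22: 1011- ←essential
  m23: -0-11,10--1,1011-
  m25: -1-01,-10-1,1--01,1-0-1
  m26: 1101- ←essential
  m27: --011,-10-1,1-0-1,1101-
  m28: 1110- ←essential
  m29: -1-01,1--01,1110-
Essential: 0111-, 1000-, 1011-, 1101-, 1110-
Petrick residual → -0-11, 01--1, 1--01
Min cover (8 terms): b'de + a'be + a'bcd + ad'e + ab'c'd' + ab'cd + abc'd + abcd'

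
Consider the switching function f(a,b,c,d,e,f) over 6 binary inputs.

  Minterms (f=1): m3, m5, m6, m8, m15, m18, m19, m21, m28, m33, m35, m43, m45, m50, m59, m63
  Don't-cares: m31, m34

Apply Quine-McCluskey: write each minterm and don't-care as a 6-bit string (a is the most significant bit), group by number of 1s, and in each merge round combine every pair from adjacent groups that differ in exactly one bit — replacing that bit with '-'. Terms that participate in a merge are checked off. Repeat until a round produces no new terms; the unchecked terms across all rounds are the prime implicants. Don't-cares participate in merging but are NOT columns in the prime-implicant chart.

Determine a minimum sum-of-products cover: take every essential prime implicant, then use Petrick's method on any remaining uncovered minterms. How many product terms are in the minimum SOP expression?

[col 0] 000011*, 000101*, 000110, 001000, 001111*, 010010*, 010011*, 010101*, 011100, 011111*, 100001*, 100010*, 100011*, 101011*, 101101, 110010*, 111011*, 111111*
[col 1] -00011, -10010, -11111, 0-0011, 0-0101, 0-1111, 01001-, 1-0010, 1-1011, 10-011, 1000-1, 10001-, 111-11
Prime implicants: -00011, -10010, -11111, 0-0011, 0-0101, 0-1111, 000110, 001000, 01001-, 011100, 1-0010, 1-1011, 10-011, 1000-1, 10001-, 101101, 111-11
PI chart (minterm → PIs covering it):
  3 | -00011,0-0011
  5 | 0-0101  (sole → essential)
  6 | 000110  (sole → essential)
  8 | 001000  (sole → essential)
  15 | 0-1111  (sole → essential)
  18 | -10010,01001-
  19 | 0-0011,01001-
  21 | 0-0101  (sole → essential)
  28 | 011100  (sole → essential)
  33 | 1000-1  (sole → essential)
  35 | -00011,10-011,1000-1,10001-
  43 | 1-1011,10-011
  45 | 101101  (sole → essential)
  50 | -10010,1-0010
  59 | 1-1011,111-11
  63 | -11111,111-11
Essential prime implicants: 0-0101, 0-1111, 000110, 001000, 011100, 1000-1, 101101
Petrick residual → -10010, -11111, 0-0011, 1-1011
Minimum SOP uses 11 PIs: bc'd'ef' + bcdef + a'c'd'ef + a'c'de'f + a'cdef + a'b'c'def' + a'b'cd'e'f' + a'bcde'f' + acd'ef + ab'c'd'f + ab'cde'f

11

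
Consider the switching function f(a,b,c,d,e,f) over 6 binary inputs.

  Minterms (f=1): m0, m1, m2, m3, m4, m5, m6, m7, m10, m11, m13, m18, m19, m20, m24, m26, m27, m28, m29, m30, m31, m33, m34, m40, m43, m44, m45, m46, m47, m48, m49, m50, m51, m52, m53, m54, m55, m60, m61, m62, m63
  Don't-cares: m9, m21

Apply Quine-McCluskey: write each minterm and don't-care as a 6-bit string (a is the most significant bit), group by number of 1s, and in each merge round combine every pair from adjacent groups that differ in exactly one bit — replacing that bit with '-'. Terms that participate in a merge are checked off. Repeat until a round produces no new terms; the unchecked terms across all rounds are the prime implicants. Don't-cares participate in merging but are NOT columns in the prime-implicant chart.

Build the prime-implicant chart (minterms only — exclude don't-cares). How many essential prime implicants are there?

7

Round 0: 000000✓ 000001✓ 000010✓ 000011✓ 000100✓ 000101✓ 000110✓ 000111✓ 001001✓ 001010✓ 001011✓ 001101✓ 010010✓ 010011✓ 010100✓ 010101✓ 011000✓ 011010✓ 011011✓ 011100✓ 011101✓ 011110✓ 011111✓ 100001✓ 100010✓ 101000✓ 101011✓ 101100✓ 101101✓ 101110✓ 101111✓ 110000✓ 110001✓ 110010✓ 110011✓ 110100✓ 110101✓ 110110✓ 110111✓ 111100✓ 111101✓ 111110✓ 111111✓
Round 1: -00001 -00010✓ -01011 -01101✓ -10010✓ -10011✓ -10100✓ -10101✓ -11100✓ -11101✓ -11110✓ -11111✓ 0-0010✓ 0-0011✓ 0-0100✓ 0-0101✓ 0-1010✓ 0-1011✓ 0-1101✓ 00-001✓ 00-010✓ 00-011✓ 00-101✓ 000-00✓ 000-01✓ 000-10✓ 000-11✓ 0000-0✓ 0000-1✓ 00000-✓ 00001-✓ 0001-0✓ 0001-1✓ 00010-✓ 00011-✓ 001-01✓ 0010-1✓ 00101-✓ 01-010✓ 01-011✓ 01-100✓ 01-101✓ 01001-✓ 01010-✓ 011-00✓ 011-10✓ 011-11✓ 0110-0✓ 01101-✓ 0111-0✓ 0111-1✓ 01110-✓ 01111-✓ 1-0001 1-0010✓ 1-1100✓ 1-1101✓ 1-1110✓ 1-1111✓ 101-00 101-11 1011-0✓ 1011-1✓ 10110-✓ 10111-✓ 11-100✓ 11-101✓ 11-110✓ 11-111✓ 110-00✓ 110-01✓ 110-10✓ 110-11✓ 1100-0✓ 1100-1✓ 11000-✓ 11001-✓ 1101-0✓ 1101-1✓ 11010-✓ 11011-✓ 1111-0✓ 1111-1✓ 11110-✓ 11111-✓
Round 2: --0010 --1101 -1-100✓ -1-101✓ -1001- -1010-✓ -111-0✓ -111-1✓ -1110-✓ -1111-✓ 0--010✓ 0--011✓ 0--101 0-001-✓ 0-010- 0-101-✓ 00--01 00-0-1 00-01-✓ 000--0✓ 000--1✓ 000-0-✓ 000-1-✓ 0000--✓ 0001--✓ 01-01-✓ 01-10-✓ 011--0 011-1- 0111--✓ 1-11-0✓ 1-11-1✓ 1-110-✓ 1-111-✓ 1011--✓ 11-1-0✓ 11-1-1✓ 11-10-✓ 11-11-✓ 110--0✓ 110--1✓ 110-0-✓ 110-1-✓ 1100--✓ 1101--✓ 1111--✓
Round 3: -1-10- -111-- 0--01- 000--- 1-11-- 11-1-- 110---
PIs = {--0010, --1101, -00001, -01011, -1-10-, -1001-, -111--, 0--01-, 0--101, 0-010-, 00--01, 00-0-1, 000---, 011--0, 011-1-, 1-0001, 1-11--, 101-00, 101-11, 11-1--, 110---}
Coverage chart:
  m0: 000--- ←essential
  m1: -00001,00--01,00-0-1,000---
  m2: --0010,0--01-,000---
  m3: 0--01-,00-0-1,000---
  m4: 0-010-,000---
  m5: 0--101,0-010-,00--01,000---
  m6: 000--- ←essential
  m7: 000--- ←essential
  m10: 0--01- ←essential
  m11: -01011,0--01-,00-0-1
  m13: --1101,0--101,00--01
  m18: --0010,-1001-,0--01-
  m19: -1001-,0--01-
  m20: -1-10-,0-010-
  m24: 011--0 ←essential
  m26: 0--01-,011--0,011-1-
  m27: 0--01-,011-1-
  m28: -1-10-,-111--,011--0
  m29: --1101,-1-10-,-111--,0--101
  m30: -111--,011--0,011-1-
  m31: -111--,011-1-
  m33: -00001,1-0001
  m34: --0010 ←essential
  m40: 101-00 ←essential
  m43: -01011,101-11
  m44: 1-11--,101-00
  m45: --1101,1-11--
  m46: 1-11-- ←essential
  m47: 1-11--,101-11
  m48: 110--- ←essential
  m49: 1-0001,110---
  m50: --0010,-1001-,110---
  m51: -1001-,110---
  m52: -1-10-,11-1--,110---
  m53: -1-10-,11-1--,110---
  m54: 11-1--,110---
  m55: 11-1--,110---
  m60: -1-10-,-111--,1-11--,11-1--
  m61: --1101,-1-10-,-111--,1-11--,11-1--
  m62: -111--,1-11--,11-1--
  m63: -111--,1-11--,11-1--
Essential: --0010, 0--01-, 000---, 011--0, 1-11--, 101-00, 110---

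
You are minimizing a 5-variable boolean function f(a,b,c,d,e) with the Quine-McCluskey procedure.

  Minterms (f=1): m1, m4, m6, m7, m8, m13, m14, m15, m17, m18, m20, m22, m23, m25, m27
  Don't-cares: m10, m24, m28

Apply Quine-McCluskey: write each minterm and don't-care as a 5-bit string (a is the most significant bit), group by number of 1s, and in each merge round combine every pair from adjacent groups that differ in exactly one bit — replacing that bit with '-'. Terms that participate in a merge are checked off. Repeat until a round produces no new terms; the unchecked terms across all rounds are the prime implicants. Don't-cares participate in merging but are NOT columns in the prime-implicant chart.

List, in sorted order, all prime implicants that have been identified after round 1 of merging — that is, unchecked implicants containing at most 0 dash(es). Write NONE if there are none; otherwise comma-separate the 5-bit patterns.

[col 0] 00001*, 00100*, 00110*, 00111*, 01000*, 01010*, 01101*, 01110*, 01111*, 10001*, 10010*, 10100*, 10110*, 10111*, 11000*, 11001*, 11011*, 11100*
[col 1] -0001, -0100*, -0110*, -0111*, -1000, 0-110*, 0-111*, 001-0*, 0011-*, 01-10, 010-0, 011-1, 0111-*, 1-001, 1-100, 10-10, 101-0*, 1011-*, 11-00, 110-1, 1100-
[col 2] -01-0, -011-, 0-11-
Prime implicants: -0001, -01-0, -011-, -1000, 0-11-, 01-10, 010-0, 011-1, 1-001, 1-100, 10-10, 11-00, 110-1, 1100-

NONE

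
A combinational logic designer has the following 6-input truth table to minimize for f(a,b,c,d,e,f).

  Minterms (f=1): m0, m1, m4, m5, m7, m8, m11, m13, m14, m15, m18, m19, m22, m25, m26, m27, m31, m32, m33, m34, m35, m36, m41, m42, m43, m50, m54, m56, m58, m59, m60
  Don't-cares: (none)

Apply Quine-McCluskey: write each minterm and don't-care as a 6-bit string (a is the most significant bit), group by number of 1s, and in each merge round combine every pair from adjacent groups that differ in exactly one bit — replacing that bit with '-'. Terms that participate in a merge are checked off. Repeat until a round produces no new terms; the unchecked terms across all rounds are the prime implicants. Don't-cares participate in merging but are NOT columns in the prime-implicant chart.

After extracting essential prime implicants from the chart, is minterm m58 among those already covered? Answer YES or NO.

size-2^0 implicants → 000000(✓)  000001(✓)  000100(✓)  000101(✓)  000111(✓)  001000(✓)  001011(✓)  001101(✓)  001110(✓)  001111(✓)  010010(✓)  010011(✓)  010110(✓)  011001(✓)  011010(✓)  011011(✓)  011111(✓)  100000(✓)  100001(✓)  100010(✓)  100011(✓)  100100(✓)  101001(✓)  101010(✓)  101011(✓)  110010(✓)  110110(✓)  111000(✓)  111010(✓)  111011(✓)  111100(✓)
size-2^1 implicants → -00000(✓)  -00001(✓)  -00100(✓)  -01011(✓)  -10010(✓)  -10110(✓)  -11010(✓)  -11011(✓)  0-1011(✓)  0-1111(✓)  00-000  00-101(✓)  00-111(✓)  000-00(✓)  000-01(✓)  00000-(✓)  0001-1(✓)  00010-(✓)  001-11(✓)  0011-1(✓)  00111-  01-010(✓)  01-011(✓)  010-10(✓)  01001-(✓)  011-11(✓)  0110-1  01101-(✓)  1-0010(✓)  1-1010(✓)  1-1011(✓)  10-001(✓)  10-010(✓)  10-011(✓)  100-00(✓)  1000-0(✓)  1000-1(✓)  10000-(✓)  10001-(✓)  1010-1(✓)  10101-(✓)  11-010(✓)  110-10(✓)  111-00  1110-0  11101-(✓)
size-2^2 implicants → --1011  -00-00  -0000-  -1-010  -10-10  -1101-  0-1-11  00-1-1  000-0-  01-01-  1--010  1-101-  10-0-1  10-01-  1000--
Unchecked terms (primes): --1011, -00-00, -0000-, -1-010, -10-10, -1101-, 0-1-11, 00-000, 00-1-1, 000-0-, 00111-, 01-01-, 0110-1, 1--010, 1-101-, 10-0-1, 10-01-, 1000--, 111-00, 1110-0
Minterm coverage:
  m0 ⊆ -00-00,-0000-,00-000,000-0-
  m1 ⊆ -0000-,000-0-
  m4 ⊆ -00-00,000-0-
  m5 ⊆ 00-1-1,000-0-
  m7 ⊆ 00-1-1 [E]
  m8 ⊆ 00-000 [E]
  m11 ⊆ --1011,0-1-11
  m13 ⊆ 00-1-1 [E]
  m14 ⊆ 00111- [E]
  m15 ⊆ 0-1-11,00-1-1,00111-
  m18 ⊆ -1-010,-10-10,01-01-
  m19 ⊆ 01-01- [E]
  m22 ⊆ -10-10 [E]
  m25 ⊆ 0110-1 [E]
  m26 ⊆ -1-010,-1101-,01-01-
  m27 ⊆ --1011,-1101-,0-1-11,01-01-,0110-1
  m31 ⊆ 0-1-11 [E]
  m32 ⊆ -00-00,-0000-,1000--
  m33 ⊆ -0000-,10-0-1,1000--
  m34 ⊆ 1--010,10-01-,1000--
  m35 ⊆ 10-0-1,10-01-,1000--
  m36 ⊆ -00-00 [E]
  m41 ⊆ 10-0-1 [E]
  m42 ⊆ 1--010,1-101-,10-01-
  m43 ⊆ --1011,1-101-,10-0-1,10-01-
  m50 ⊆ -1-010,-10-10,1--010
  m54 ⊆ -10-10 [E]
  m56 ⊆ 111-00,1110-0
  m58 ⊆ -1-010,-1101-,1--010,1-101-,1110-0
  m59 ⊆ --1011,-1101-,1-101-
  m60 ⊆ 111-00 [E]
E = {-00-00, -10-10, 0-1-11, 00-000, 00-1-1, 00111-, 01-01-, 0110-1, 10-0-1, 111-00}

NO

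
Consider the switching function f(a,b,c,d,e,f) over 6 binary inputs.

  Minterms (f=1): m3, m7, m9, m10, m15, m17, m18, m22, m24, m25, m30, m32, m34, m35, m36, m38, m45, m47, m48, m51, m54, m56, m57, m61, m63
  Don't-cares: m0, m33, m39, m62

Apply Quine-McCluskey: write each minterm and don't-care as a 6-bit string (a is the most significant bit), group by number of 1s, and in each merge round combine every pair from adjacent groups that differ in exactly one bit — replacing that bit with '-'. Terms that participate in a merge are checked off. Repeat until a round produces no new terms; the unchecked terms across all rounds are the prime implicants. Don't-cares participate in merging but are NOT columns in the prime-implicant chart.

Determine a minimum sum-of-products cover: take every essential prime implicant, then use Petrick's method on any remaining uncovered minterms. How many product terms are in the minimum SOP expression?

size-2^0 implicants → 000000(✓)  000011(✓)  000111(✓)  001001(✓)  001010  001111(✓)  010001(✓)  010010(✓)  010110(✓)  011000(✓)  011001(✓)  011110(✓)  100000(✓)  100001(✓)  100010(✓)  100011(✓)  100100(✓)  100110(✓)  100111(✓)  101101(✓)  101111(✓)  110000(✓)  110011(✓)  110110(✓)  111000(✓)  111001(✓)  111101(✓)  111110(✓)  111111(✓)
size-2^1 implicants → -00000  -00011(✓)  -00111(✓)  -01111(✓)  -10110(✓)  -11000(✓)  -11001(✓)  -11110(✓)  0-1001  00-111(✓)  000-11(✓)  01-001  01-110(✓)  010-10  01100-(✓)  1-0000  1-0011  1-0110  1-1101(✓)  1-1111(✓)  10-111(✓)  100-00(✓)  100-10(✓)  100-11(✓)  1000-0(✓)  1000-1(✓)  10000-(✓)  10001-(✓)  1001-0(✓)  10011-(✓)  1011-1(✓)  11-000  11-110(✓)  111-01  11100-(✓)  1111-1(✓)  11111-
size-2^2 implicants → -0-111  -00-11  -1-110  -1100-  1-11-1  100--0  100-1-  1000--
Unchecked terms (primes): -0-111, -00-11, -00000, -1-110, -1100-, 0-1001, 001010, 01-001, 010-10, 1-0000, 1-0011, 1-0110, 1-11-1, 100--0, 100-1-, 1000--, 11-000, 111-01, 11111-
Minterm coverage:
  m3 ⊆ -00-11 [E]
  m7 ⊆ -0-111,-00-11
  m9 ⊆ 0-1001 [E]
  m10 ⊆ 001010 [E]
  m15 ⊆ -0-111 [E]
  m17 ⊆ 01-001 [E]
  m18 ⊆ 010-10 [E]
  m22 ⊆ -1-110,010-10
  m24 ⊆ -1100- [E]
  m25 ⊆ -1100-,0-1001,01-001
  m30 ⊆ -1-110 [E]
  m32 ⊆ -00000,1-0000,100--0,1000--
  m34 ⊆ 100--0,100-1-,1000--
  m35 ⊆ -00-11,1-0011,100-1-,1000--
  m36 ⊆ 100--0 [E]
  m38 ⊆ 1-0110,100--0,100-1-
  m45 ⊆ 1-11-1 [E]
  m47 ⊆ -0-111,1-11-1
  m48 ⊆ 1-0000,11-000
  m51 ⊆ 1-0011 [E]
  m54 ⊆ -1-110,1-0110
  m56 ⊆ -1100-,11-000
  m57 ⊆ -1100-,111-01
  m61 ⊆ 1-11-1,111-01
  m63 ⊆ 1-11-1,11111-
E = {-0-111, -00-11, -1-110, -1100-, 0-1001, 001010, 01-001, 010-10, 1-0011, 1-11-1, 100--0}
Petrick residual → 1-0000
Cover = b'def + b'c'ef + bdef' + bcd'e' + a'cd'e'f + a'b'cd'ef' + a'bd'e'f + a'bc'ef' + ac'd'e'f' + ac'd'ef + acdf + ab'c'f'  |cover|=12

12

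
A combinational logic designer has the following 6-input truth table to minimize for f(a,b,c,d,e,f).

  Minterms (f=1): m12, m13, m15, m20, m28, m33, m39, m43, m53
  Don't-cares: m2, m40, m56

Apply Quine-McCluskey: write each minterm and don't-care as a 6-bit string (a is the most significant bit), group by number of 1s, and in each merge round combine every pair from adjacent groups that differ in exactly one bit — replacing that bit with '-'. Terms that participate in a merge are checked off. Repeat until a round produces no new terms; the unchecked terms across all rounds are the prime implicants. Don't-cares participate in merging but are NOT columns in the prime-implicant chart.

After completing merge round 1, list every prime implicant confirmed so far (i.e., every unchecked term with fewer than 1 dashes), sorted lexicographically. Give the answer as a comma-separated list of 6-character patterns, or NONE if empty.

000010, 100001, 100111, 101011, 110101

size-2^0 implicants → 000010  001100(✓)  001101(✓)  001111(✓)  010100(✓)  011100(✓)  100001  100111  101000(✓)  101011  110101  111000(✓)
size-2^1 implicants → 0-1100  0011-1  00110-  01-100  1-1000
Unchecked terms (primes): 0-1100, 000010, 0011-1, 00110-, 01-100, 1-1000, 100001, 100111, 101011, 110101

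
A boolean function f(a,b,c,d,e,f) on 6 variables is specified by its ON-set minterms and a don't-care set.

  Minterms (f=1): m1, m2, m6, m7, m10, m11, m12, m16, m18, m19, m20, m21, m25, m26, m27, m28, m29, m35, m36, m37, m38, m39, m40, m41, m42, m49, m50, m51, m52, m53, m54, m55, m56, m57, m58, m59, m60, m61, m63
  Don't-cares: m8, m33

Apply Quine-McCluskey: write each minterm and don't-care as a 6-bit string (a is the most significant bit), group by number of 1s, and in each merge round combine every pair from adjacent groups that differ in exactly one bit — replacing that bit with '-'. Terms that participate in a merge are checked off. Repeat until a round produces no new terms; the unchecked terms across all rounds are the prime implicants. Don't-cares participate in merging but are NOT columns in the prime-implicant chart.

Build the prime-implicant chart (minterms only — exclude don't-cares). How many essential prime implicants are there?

Round 0: 000001✓ 000010✓ 000110✓ 000111✓ 001000✓ 001010✓ 001011✓ 001100✓ 010000✓ 010010✓ 010011✓ 010100✓ 010101✓ 011001✓ 011010✓ 011011✓ 011100✓ 011101✓ 100001✓ 100011✓ 100100✓ 100101✓ 100110✓ 100111✓ 101000✓ 101001✓ 101010✓ 110001✓ 110010✓ 110011✓ 110100✓ 110101✓ 110110✓ 110111✓ 111000✓ 111001✓ 111010✓ 111011✓ 111100✓ 111101✓ 111111✓
Round 1: -00001 -00110✓ -00111✓ -01000✓ -01010✓ -10010✓ -10011✓ -10100✓ -10101✓ -11001✓ -11010✓ -11011✓ -11100✓ -11101✓ 0-0010✓ 0-1010✓ 0-1011✓ 0-1100 00-010✓ 000-10 00011-✓ 001-00 0010-0✓ 00101-✓ 01-010✓ 01-011✓ 01-100✓ 01-101✓ 010-00 0100-0 01001-✓ 01010-✓ 011-01✓ 0110-1✓ 01101-✓ 01110-✓ 1-0001✓ 1-0011✓ 1-0100✓ 1-0101✓ 1-0110✓ 1-0111✓ 1-1000✓ 1-1001✓ 1-1010✓ 10-001✓ 100-01✓ 100-11✓ 1000-1✓ 1001-0✓ 1001-1✓ 10010-✓ 10011-✓ 1010-0✓ 10100-✓ 11-001✓ 11-010✓ 11-011✓ 11-100✓ 11-101✓ 11-111✓ 110-01✓ 110-10✓ 110-11✓ 1100-1✓ 11001-✓ 1101-0✓ 1101-1✓ 11010-✓ 11011-✓ 111-00✓ 111-01✓ 111-11✓ 1110-0✓ 1110-1✓ 11100-✓ 11101-✓ 1111-1✓ 11110-✓
Round 2: --1010 -0011- -010-0 -1-010✓ -1-011✓ -1-100✓ -1-101✓ -1001-✓ -1010-✓ -11-01 -110-1 -1101-✓ -1110-✓ 0--010 0-101- 01-01-✓ 01-10-✓ 1--001 1-0-01✓ 1-0-11✓ 1-00-1✓ 1-01-0✓ 1-01-1✓ 1-010-✓ 1-011-✓ 1-10-0 1-100- 100--1✓ 1001--✓ 11--01✓ 11--11✓ 11-0-1✓ 11-01-✓ 11-1-1✓ 11-10-✓ 110--1✓ 110-1- 1101--✓ 111--1✓ 111-0- 1110--
Round 3: -1-01- -1-10- 1-0--1 1-01-- 11---1
PIs = {--1010, -00001, -0011-, -010-0, -1-01-, -1-10-, -11-01, -110-1, 0--010, 0-101-, 0-1100, 000-10, 001-00, 010-00, 0100-0, 1--001, 1-0--1, 1-01--, 1-10-0, 1-100-, 11---1, 110-1-, 111-0-, 1110--}
Coverage chart:
  m1: -00001 ←essential
  m2: 0--010,000-10
  m6: -0011-,000-10
  m7: -0011- ←essential
  m10: --1010,-010-0,0--010,0-101-
  m11: 0-101- ←essential
  m12: 0-1100,001-00
  m16: 010-00,0100-0
  m18: -1-01-,0--010,0100-0
  m19: -1-01- ←essential
  m20: -1-10-,010-00
  m21: -1-10- ←essential
  m25: -11-01,-110-1
  m26: --1010,-1-01-,0--010,0-101-
  m27: -1-01-,-110-1,0-101-
  m28: -1-10-,0-1100
  m29: -1-10-,-11-01
  m35: 1-0--1 ←essential
  m36: 1-01-- ←essential
  m37: 1-0--1,1-01--
  m38: -0011-,1-01--
  m39: -0011-,1-0--1,1-01--
  m40: -010-0,1-10-0,1-100-
  m41: 1--001,1-100-
  m42: --1010,-010-0,1-10-0
  m49: 1--001,1-0--1,11---1
  m50: -1-01-,110-1-
  m51: -1-01-,1-0--1,11---1,110-1-
  m52: -1-10-,1-01--
  m53: -1-10-,1-0--1,1-01--,11---1
  m54: 1-01--,110-1-
  m55: 1-0--1,1-01--,11---1,110-1-
  m56: 1-10-0,1-100-,111-0-,1110--
  m57: -11-01,-110-1,1--001,1-100-,11---1,111-0-,1110--
  m58: --1010,-1-01-,1-10-0,1110--
  m59: -1-01-,-110-1,11---1,1110--
  m60: -1-10-,111-0-
  m61: -1-10-,-11-01,11---1,111-0-
  m63: 11---1 ←essential
Essential: -00001, -0011-, -1-01-, -1-10-, 0-101-, 1-0--1, 1-01--, 11---1

8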